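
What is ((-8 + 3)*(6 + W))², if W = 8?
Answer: 4900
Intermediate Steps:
((-8 + 3)*(6 + W))² = ((-8 + 3)*(6 + 8))² = (-5*14)² = (-70)² = 4900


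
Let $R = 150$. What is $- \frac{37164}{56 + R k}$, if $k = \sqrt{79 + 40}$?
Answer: $\frac{3912}{5027} - \frac{73350 \sqrt{119}}{35189} \approx -21.961$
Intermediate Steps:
$k = \sqrt{119} \approx 10.909$
$- \frac{37164}{56 + R k} = - \frac{37164}{56 + 150 \sqrt{119}}$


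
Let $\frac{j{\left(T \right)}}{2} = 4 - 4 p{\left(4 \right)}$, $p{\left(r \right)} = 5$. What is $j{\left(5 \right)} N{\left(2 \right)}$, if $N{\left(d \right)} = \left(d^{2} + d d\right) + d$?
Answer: $-320$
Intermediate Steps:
$N{\left(d \right)} = d + 2 d^{2}$ ($N{\left(d \right)} = \left(d^{2} + d^{2}\right) + d = 2 d^{2} + d = d + 2 d^{2}$)
$j{\left(T \right)} = -32$ ($j{\left(T \right)} = 2 \left(4 - 20\right) = 2 \left(-16\right) = -32$)
$j{\left(5 \right)} N{\left(2 \right)} = - 32 \cdot 2 \left(1 + 2 \cdot 2\right) = - 32 \cdot 2 \left(1 + 4\right) = - 32 \cdot 2 \cdot 5 = \left(-32\right) 10 = -320$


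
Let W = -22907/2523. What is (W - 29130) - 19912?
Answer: -123755873/2523 ≈ -49051.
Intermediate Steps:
W = -22907/2523 (W = -22907*1/2523 = -22907/2523 ≈ -9.0793)
(W - 29130) - 19912 = (-22907/2523 - 29130) - 19912 = -73517897/2523 - 19912 = -123755873/2523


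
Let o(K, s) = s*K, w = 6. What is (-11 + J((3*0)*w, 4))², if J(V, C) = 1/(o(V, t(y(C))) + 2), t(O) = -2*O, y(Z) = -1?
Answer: 441/4 ≈ 110.25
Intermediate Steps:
o(K, s) = K*s
J(V, C) = 1/(2 + 2*V) (J(V, C) = 1/(V*(-2*(-1)) + 2) = 1/(V*2 + 2) = 1/(2*V + 2) = 1/(2 + 2*V))
(-11 + J((3*0)*w, 4))² = (-11 + 1/(2*(1 + (3*0)*6)))² = (-11 + 1/(2*(1 + 0*6)))² = (-11 + 1/(2*(1 + 0)))² = (-11 + (½)/1)² = (-11 + (½)*1)² = (-11 + ½)² = (-21/2)² = 441/4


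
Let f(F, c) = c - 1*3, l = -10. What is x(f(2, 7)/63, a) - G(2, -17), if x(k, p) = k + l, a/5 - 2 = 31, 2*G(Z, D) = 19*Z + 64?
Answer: -3839/63 ≈ -60.937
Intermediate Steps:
G(Z, D) = 32 + 19*Z/2 (G(Z, D) = (19*Z + 64)/2 = (64 + 19*Z)/2 = 32 + 19*Z/2)
f(F, c) = -3 + c (f(F, c) = c - 3 = -3 + c)
a = 165 (a = 10 + 5*31 = 10 + 155 = 165)
x(k, p) = -10 + k (x(k, p) = k - 10 = -10 + k)
x(f(2, 7)/63, a) - G(2, -17) = (-10 + (-3 + 7)/63) - (32 + (19/2)*2) = (-10 + 4*(1/63)) - (32 + 19) = (-10 + 4/63) - 1*51 = -626/63 - 51 = -3839/63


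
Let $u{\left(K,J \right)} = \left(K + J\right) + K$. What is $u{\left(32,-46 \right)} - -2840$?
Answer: $2858$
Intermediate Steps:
$u{\left(K,J \right)} = J + 2 K$ ($u{\left(K,J \right)} = \left(J + K\right) + K = J + 2 K$)
$u{\left(32,-46 \right)} - -2840 = \left(-46 + 2 \cdot 32\right) - -2840 = \left(-46 + 64\right) + 2840 = 18 + 2840 = 2858$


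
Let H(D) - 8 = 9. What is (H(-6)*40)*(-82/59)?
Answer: -55760/59 ≈ -945.08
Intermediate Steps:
H(D) = 17 (H(D) = 8 + 9 = 17)
(H(-6)*40)*(-82/59) = (17*40)*(-82/59) = 680*(-82*1/59) = 680*(-82/59) = -55760/59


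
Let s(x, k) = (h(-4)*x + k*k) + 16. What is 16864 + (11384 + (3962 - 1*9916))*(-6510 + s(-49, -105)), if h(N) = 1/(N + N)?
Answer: 98613811/4 ≈ 2.4653e+7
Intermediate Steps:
h(N) = 1/(2*N)
s(x, k) = 16 + k**2 - x/8 (s(x, k) = (((1/2)/(-4))*x + k*k) + 16 = (((1/2)*(-1/4))*x + k**2) + 16 = (-x/8 + k**2) + 16 = (k**2 - x/8) + 16 = 16 + k**2 - x/8)
16864 + (11384 + (3962 - 1*9916))*(-6510 + s(-49, -105)) = 16864 + (11384 + (3962 - 1*9916))*(-6510 + (16 + (-105)**2 - 1/8*(-49))) = 16864 + (11384 + (3962 - 9916))*(-6510 + (16 + 11025 + 49/8)) = 16864 + (11384 - 5954)*(-6510 + 88377/8) = 16864 + 5430*(36297/8) = 16864 + 98546355/4 = 98613811/4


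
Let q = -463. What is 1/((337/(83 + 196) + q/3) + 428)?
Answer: 279/76690 ≈ 0.0036380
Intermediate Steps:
1/((337/(83 + 196) + q/3) + 428) = 1/((337/(83 + 196) - 463/3) + 428) = 1/((337/279 - 463*⅓) + 428) = 1/((337*(1/279) - 463/3) + 428) = 1/((337/279 - 463/3) + 428) = 1/(-42722/279 + 428) = 1/(76690/279) = 279/76690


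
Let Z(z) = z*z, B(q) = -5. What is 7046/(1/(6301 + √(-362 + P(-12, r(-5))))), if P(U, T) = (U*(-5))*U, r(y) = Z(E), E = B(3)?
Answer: 44396846 + 7046*I*√1082 ≈ 4.4397e+7 + 2.3177e+5*I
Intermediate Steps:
E = -5
Z(z) = z²
r(y) = 25 (r(y) = (-5)² = 25)
P(U, T) = -5*U² (P(U, T) = (-5*U)*U = -5*U²)
7046/(1/(6301 + √(-362 + P(-12, r(-5))))) = 7046/(1/(6301 + √(-362 - 5*(-12)²))) = 7046/(1/(6301 + √(-362 - 5*144))) = 7046/(1/(6301 + √(-362 - 720))) = 7046/(1/(6301 + √(-1082))) = 7046/(1/(6301 + I*√1082)) = 7046*(6301 + I*√1082) = 44396846 + 7046*I*√1082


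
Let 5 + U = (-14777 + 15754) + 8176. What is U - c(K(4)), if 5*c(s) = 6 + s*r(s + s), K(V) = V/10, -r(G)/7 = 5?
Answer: 45748/5 ≈ 9149.6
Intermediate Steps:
r(G) = -35 (r(G) = -7*5 = -35)
K(V) = V/10 (K(V) = V*(1/10) = V/10)
c(s) = 6/5 - 7*s (c(s) = (6 + s*(-35))/5 = (6 - 35*s)/5 = 6/5 - 7*s)
U = 9148 (U = -5 + ((-14777 + 15754) + 8176) = -5 + (977 + 8176) = -5 + 9153 = 9148)
U - c(K(4)) = 9148 - (6/5 - 7*4/10) = 9148 - (6/5 - 7*2/5) = 9148 - (6/5 - 14/5) = 9148 - 1*(-8/5) = 9148 + 8/5 = 45748/5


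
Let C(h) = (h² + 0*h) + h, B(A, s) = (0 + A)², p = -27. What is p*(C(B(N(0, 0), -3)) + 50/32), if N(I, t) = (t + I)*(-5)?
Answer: -675/16 ≈ -42.188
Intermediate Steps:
N(I, t) = -5*I - 5*t (N(I, t) = (I + t)*(-5) = -5*I - 5*t)
B(A, s) = A²
C(h) = h + h² (C(h) = (h² + 0) + h = h² + h = h + h²)
p*(C(B(N(0, 0), -3)) + 50/32) = -27*((-5*0 - 5*0)²*(1 + (-5*0 - 5*0)²) + 50/32) = -27*((0 + 0)²*(1 + (0 + 0)²) + 50*(1/32)) = -27*(0²*(1 + 0²) + 25/16) = -27*(0*(1 + 0) + 25/16) = -27*(0*1 + 25/16) = -27*(0 + 25/16) = -27*25/16 = -675/16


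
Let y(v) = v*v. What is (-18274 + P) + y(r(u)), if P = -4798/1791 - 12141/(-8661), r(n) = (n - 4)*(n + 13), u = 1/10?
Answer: -809981757439423/51706170000 ≈ -15665.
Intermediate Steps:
u = 1/10 ≈ 0.10000
r(n) = (-4 + n)*(13 + n)
P = -6603649/5170617 (P = -4798*1/1791 - 12141*(-1/8661) = -4798/1791 + 4047/2887 = -6603649/5170617 ≈ -1.2771)
y(v) = v**2
(-18274 + P) + y(r(u)) = (-18274 - 6603649/5170617) + (-52 + (1/10)**2 + 9*(1/10))**2 = -94494458707/5170617 + (-52 + 1/100 + 9/10)**2 = -94494458707/5170617 + (-5109/100)**2 = -94494458707/5170617 + 26101881/10000 = -809981757439423/51706170000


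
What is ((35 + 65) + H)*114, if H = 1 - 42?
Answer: 6726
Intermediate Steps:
H = -41
((35 + 65) + H)*114 = ((35 + 65) - 41)*114 = (100 - 41)*114 = 59*114 = 6726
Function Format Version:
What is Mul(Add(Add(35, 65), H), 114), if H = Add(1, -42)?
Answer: 6726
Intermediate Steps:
H = -41
Mul(Add(Add(35, 65), H), 114) = Mul(Add(Add(35, 65), -41), 114) = Mul(Add(100, -41), 114) = Mul(59, 114) = 6726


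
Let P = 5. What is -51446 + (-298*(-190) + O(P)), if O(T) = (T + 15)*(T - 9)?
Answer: 5094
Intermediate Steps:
O(T) = (-9 + T)*(15 + T) (O(T) = (15 + T)*(-9 + T) = (-9 + T)*(15 + T))
-51446 + (-298*(-190) + O(P)) = -51446 + (-298*(-190) + (-135 + 5**2 + 6*5)) = -51446 + (56620 + (-135 + 25 + 30)) = -51446 + (56620 - 80) = -51446 + 56540 = 5094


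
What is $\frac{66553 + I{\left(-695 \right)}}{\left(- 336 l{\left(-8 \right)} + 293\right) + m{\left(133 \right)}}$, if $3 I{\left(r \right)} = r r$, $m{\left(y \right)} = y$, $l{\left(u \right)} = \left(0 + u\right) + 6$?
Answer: $\frac{341342}{1647} \approx 207.25$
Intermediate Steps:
$l{\left(u \right)} = 6 + u$ ($l{\left(u \right)} = u + 6 = 6 + u$)
$I{\left(r \right)} = \frac{r^{2}}{3}$ ($I{\left(r \right)} = \frac{r r}{3} = \frac{r^{2}}{3}$)
$\frac{66553 + I{\left(-695 \right)}}{\left(- 336 l{\left(-8 \right)} + 293\right) + m{\left(133 \right)}} = \frac{66553 + \frac{\left(-695\right)^{2}}{3}}{\left(- 336 \left(6 - 8\right) + 293\right) + 133} = \frac{66553 + \frac{1}{3} \cdot 483025}{\left(\left(-336\right) \left(-2\right) + 293\right) + 133} = \frac{66553 + \frac{483025}{3}}{\left(672 + 293\right) + 133} = \frac{682684}{3 \left(965 + 133\right)} = \frac{682684}{3 \cdot 1098} = \frac{682684}{3} \cdot \frac{1}{1098} = \frac{341342}{1647}$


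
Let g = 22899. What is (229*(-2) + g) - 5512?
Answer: 16929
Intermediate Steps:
(229*(-2) + g) - 5512 = (229*(-2) + 22899) - 5512 = (-458 + 22899) - 5512 = 22441 - 5512 = 16929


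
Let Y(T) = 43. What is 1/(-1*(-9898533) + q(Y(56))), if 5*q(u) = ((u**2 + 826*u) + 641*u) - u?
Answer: 5/49557552 ≈ 1.0089e-7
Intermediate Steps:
q(u) = u**2/5 + 1466*u/5 (q(u) = (((u**2 + 826*u) + 641*u) - u)/5 = ((u**2 + 1467*u) - u)/5 = (u**2 + 1466*u)/5 = u**2/5 + 1466*u/5)
1/(-1*(-9898533) + q(Y(56))) = 1/(-1*(-9898533) + (1/5)*43*(1466 + 43)) = 1/(9898533 + (1/5)*43*1509) = 1/(9898533 + 64887/5) = 1/(49557552/5) = 5/49557552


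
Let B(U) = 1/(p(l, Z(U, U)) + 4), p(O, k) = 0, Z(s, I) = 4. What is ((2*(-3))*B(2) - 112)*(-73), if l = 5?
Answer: 16571/2 ≈ 8285.5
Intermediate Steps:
B(U) = ¼ (B(U) = 1/(0 + 4) = 1/4 = ¼)
((2*(-3))*B(2) - 112)*(-73) = ((2*(-3))*(¼) - 112)*(-73) = (-6*¼ - 112)*(-73) = (-3/2 - 112)*(-73) = -227/2*(-73) = 16571/2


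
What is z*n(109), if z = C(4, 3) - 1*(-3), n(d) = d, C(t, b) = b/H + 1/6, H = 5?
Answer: 12317/30 ≈ 410.57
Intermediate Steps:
C(t, b) = 1/6 + b/5 (C(t, b) = b/5 + 1/6 = 1/6 + b/5)
z = 113/30 (z = (1/6 + (1/5)*3) - 1*(-3) = (1/6 + 3/5) + 3 = 23/30 + 3 = 113/30 ≈ 3.7667)
z*n(109) = (113/30)*109 = 12317/30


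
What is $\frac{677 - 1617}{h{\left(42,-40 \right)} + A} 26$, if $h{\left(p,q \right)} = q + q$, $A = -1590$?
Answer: $\frac{2444}{167} \approx 14.635$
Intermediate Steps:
$h{\left(p,q \right)} = 2 q$
$\frac{677 - 1617}{h{\left(42,-40 \right)} + A} 26 = \frac{677 - 1617}{2 \left(-40\right) - 1590} \cdot 26 = - \frac{940}{-80 - 1590} \cdot 26 = - \frac{940}{-1670} \cdot 26 = \left(-940\right) \left(- \frac{1}{1670}\right) 26 = \frac{94}{167} \cdot 26 = \frac{2444}{167}$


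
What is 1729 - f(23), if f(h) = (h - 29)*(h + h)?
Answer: 2005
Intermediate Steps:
f(h) = 2*h*(-29 + h) (f(h) = (-29 + h)*(2*h) = 2*h*(-29 + h))
1729 - f(23) = 1729 - 2*23*(-29 + 23) = 1729 - 2*23*(-6) = 1729 - 1*(-276) = 1729 + 276 = 2005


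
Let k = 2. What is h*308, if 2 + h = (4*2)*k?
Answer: 4312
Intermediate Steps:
h = 14 (h = -2 + (4*2)*2 = -2 + 8*2 = -2 + 16 = 14)
h*308 = 14*308 = 4312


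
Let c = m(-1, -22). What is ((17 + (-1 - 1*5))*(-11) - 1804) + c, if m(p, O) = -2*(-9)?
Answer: -1907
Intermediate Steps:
m(p, O) = 18
c = 18
((17 + (-1 - 1*5))*(-11) - 1804) + c = ((17 + (-1 - 1*5))*(-11) - 1804) + 18 = ((17 + (-1 - 5))*(-11) - 1804) + 18 = ((17 - 6)*(-11) - 1804) + 18 = (11*(-11) - 1804) + 18 = (-121 - 1804) + 18 = -1925 + 18 = -1907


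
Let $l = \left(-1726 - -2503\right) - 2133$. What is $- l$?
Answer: $1356$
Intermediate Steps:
$l = -1356$ ($l = \left(-1726 + 2503\right) - 2133 = 777 - 2133 = -1356$)
$- l = \left(-1\right) \left(-1356\right) = 1356$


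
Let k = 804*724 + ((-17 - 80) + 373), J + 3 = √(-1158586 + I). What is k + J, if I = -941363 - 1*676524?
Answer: 582369 + 3*I*√308497 ≈ 5.8237e+5 + 1666.3*I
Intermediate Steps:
I = -1617887 (I = -941363 - 676524 = -1617887)
J = -3 + 3*I*√308497 (J = -3 + √(-1158586 - 1617887) = -3 + √(-2776473) = -3 + 3*I*√308497 ≈ -3.0 + 1666.3*I)
k = 582372 (k = 582096 + (-97 + 373) = 582096 + 276 = 582372)
k + J = 582372 + (-3 + 3*I*√308497) = 582369 + 3*I*√308497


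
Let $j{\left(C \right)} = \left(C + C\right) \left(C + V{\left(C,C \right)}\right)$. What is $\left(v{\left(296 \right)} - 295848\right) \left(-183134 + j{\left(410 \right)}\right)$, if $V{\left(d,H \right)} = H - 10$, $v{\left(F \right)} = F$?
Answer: $-142180018432$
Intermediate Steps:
$V{\left(d,H \right)} = -10 + H$ ($V{\left(d,H \right)} = H - 10 = -10 + H$)
$j{\left(C \right)} = 2 C \left(-10 + 2 C\right)$ ($j{\left(C \right)} = \left(C + C\right) \left(C + \left(-10 + C\right)\right) = 2 C \left(-10 + 2 C\right)$)
$\left(v{\left(296 \right)} - 295848\right) \left(-183134 + j{\left(410 \right)}\right) = \left(296 - 295848\right) \left(-183134 + 4 \cdot 410 \left(-5 + 410\right)\right) = - 295552 \left(-183134 + 4 \cdot 410 \cdot 405\right) = - 295552 \left(-183134 + 664200\right) = \left(-295552\right) 481066 = -142180018432$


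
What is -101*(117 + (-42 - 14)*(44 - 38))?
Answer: 22119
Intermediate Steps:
-101*(117 + (-42 - 14)*(44 - 38)) = -101*(117 - 56*6) = -101*(117 - 336) = -101*(-219) = 22119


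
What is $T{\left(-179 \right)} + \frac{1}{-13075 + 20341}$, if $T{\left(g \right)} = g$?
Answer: $- \frac{1300613}{7266} \approx -179.0$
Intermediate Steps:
$T{\left(-179 \right)} + \frac{1}{-13075 + 20341} = -179 + \frac{1}{-13075 + 20341} = -179 + \frac{1}{7266} = - \frac{1300613}{7266}$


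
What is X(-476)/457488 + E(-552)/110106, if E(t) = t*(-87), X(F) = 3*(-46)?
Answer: 67762991/155469672 ≈ 0.43586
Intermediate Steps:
X(F) = -138
E(t) = -87*t
X(-476)/457488 + E(-552)/110106 = -138/457488 - 87*(-552)/110106 = -138*1/457488 + 48024*(1/110106) = -23/76248 + 2668/6117 = 67762991/155469672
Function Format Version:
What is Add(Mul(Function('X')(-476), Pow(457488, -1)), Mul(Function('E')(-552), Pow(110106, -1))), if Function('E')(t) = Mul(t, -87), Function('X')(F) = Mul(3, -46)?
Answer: Rational(67762991, 155469672) ≈ 0.43586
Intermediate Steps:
Function('X')(F) = -138
Function('E')(t) = Mul(-87, t)
Add(Mul(Function('X')(-476), Pow(457488, -1)), Mul(Function('E')(-552), Pow(110106, -1))) = Add(Mul(-138, Pow(457488, -1)), Mul(Mul(-87, -552), Pow(110106, -1))) = Add(Mul(-138, Rational(1, 457488)), Mul(48024, Rational(1, 110106))) = Add(Rational(-23, 76248), Rational(2668, 6117)) = Rational(67762991, 155469672)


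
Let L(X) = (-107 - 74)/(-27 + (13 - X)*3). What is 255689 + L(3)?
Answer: 766886/3 ≈ 2.5563e+5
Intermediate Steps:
L(X) = -181/(12 - 3*X) (L(X) = -181/(-27 + (39 - 3*X)) = -181/(12 - 3*X))
255689 + L(3) = 255689 + 181/(3*(-4 + 3)) = 255689 + (181/3)/(-1) = 255689 + (181/3)*(-1) = 255689 - 181/3 = 766886/3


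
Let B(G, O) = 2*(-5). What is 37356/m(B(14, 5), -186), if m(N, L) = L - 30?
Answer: -3113/18 ≈ -172.94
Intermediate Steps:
B(G, O) = -10
m(N, L) = -30 + L
37356/m(B(14, 5), -186) = 37356/(-30 - 186) = 37356/(-216) = 37356*(-1/216) = -3113/18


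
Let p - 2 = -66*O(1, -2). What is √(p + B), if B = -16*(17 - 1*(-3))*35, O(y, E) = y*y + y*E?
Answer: 22*I*√23 ≈ 105.51*I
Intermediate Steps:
O(y, E) = y² + E*y
p = 68 (p = 2 - 66*(-2 + 1) = 2 - 66*(-1) = 2 + 66 = 68)
B = -11200 (B = -16*(17 + 3)*35 = -16*20*35 = -320*35 = -11200)
√(p + B) = √(68 - 11200) = √(-11132) = 22*I*√23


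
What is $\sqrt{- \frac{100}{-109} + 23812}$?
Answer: $\frac{2 \sqrt{70730318}}{109} \approx 154.31$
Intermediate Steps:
$\sqrt{- \frac{100}{-109} + 23812} = \sqrt{\left(-100\right) \left(- \frac{1}{109}\right) + 23812} = \sqrt{\frac{100}{109} + 23812} = \sqrt{\frac{2595608}{109}} = \frac{2 \sqrt{70730318}}{109}$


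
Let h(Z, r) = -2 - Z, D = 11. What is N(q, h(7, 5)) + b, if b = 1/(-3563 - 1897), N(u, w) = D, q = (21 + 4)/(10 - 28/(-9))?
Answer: 60059/5460 ≈ 11.000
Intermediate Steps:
q = 225/118 (q = 25/(10 - 28*(-1/9)) = 25/(10 + 28/9) = 25/(118/9) = 25*(9/118) = 225/118 ≈ 1.9068)
N(u, w) = 11
b = -1/5460 (b = 1/(-5460) = -1/5460 ≈ -0.00018315)
N(q, h(7, 5)) + b = 11 - 1/5460 = 60059/5460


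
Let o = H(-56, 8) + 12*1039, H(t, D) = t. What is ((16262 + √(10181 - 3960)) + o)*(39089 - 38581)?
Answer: 14566392 + 508*√6221 ≈ 1.4606e+7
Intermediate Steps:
o = 12412 (o = -56 + 12*1039 = -56 + 12468 = 12412)
((16262 + √(10181 - 3960)) + o)*(39089 - 38581) = ((16262 + √(10181 - 3960)) + 12412)*(39089 - 38581) = ((16262 + √6221) + 12412)*508 = (28674 + √6221)*508 = 14566392 + 508*√6221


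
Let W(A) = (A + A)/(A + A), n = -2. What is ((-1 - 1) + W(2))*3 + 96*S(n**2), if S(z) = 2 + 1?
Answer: 285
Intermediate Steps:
W(A) = 1 (W(A) = (2*A)/((2*A)) = (2*A)*(1/(2*A)) = 1)
S(z) = 3
((-1 - 1) + W(2))*3 + 96*S(n**2) = ((-1 - 1) + 1)*3 + 96*3 = (-2 + 1)*3 + 288 = -1*3 + 288 = -3 + 288 = 285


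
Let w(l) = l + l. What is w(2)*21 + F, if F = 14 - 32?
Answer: 66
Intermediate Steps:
w(l) = 2*l
F = -18
w(2)*21 + F = (2*2)*21 - 18 = 4*21 - 18 = 84 - 18 = 66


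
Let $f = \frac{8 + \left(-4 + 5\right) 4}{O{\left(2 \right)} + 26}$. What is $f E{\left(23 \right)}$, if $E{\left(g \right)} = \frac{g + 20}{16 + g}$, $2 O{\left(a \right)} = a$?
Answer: $\frac{172}{351} \approx 0.49003$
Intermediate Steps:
$O{\left(a \right)} = \frac{a}{2}$
$f = \frac{4}{9}$ ($f = \frac{8 + \left(-4 + 5\right) 4}{\frac{1}{2} \cdot 2 + 26} = \frac{8 + 1 \cdot 4}{1 + 26} = \frac{8 + 4}{27} = 12 \cdot \frac{1}{27} = \frac{4}{9} \approx 0.44444$)
$E{\left(g \right)} = \frac{20 + g}{16 + g}$
$f E{\left(23 \right)} = \frac{4 \frac{20 + 23}{16 + 23}}{9} = \frac{4 \cdot \frac{1}{39} \cdot 43}{9} = \frac{4}{9} \cdot \frac{43}{39} = \frac{172}{351}$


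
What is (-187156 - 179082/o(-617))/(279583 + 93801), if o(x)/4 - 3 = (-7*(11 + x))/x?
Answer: -279911065/595174096 ≈ -0.47030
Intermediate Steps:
o(x) = 12 + 4*(-77 - 7*x)/x (o(x) = 12 + 4*((-7*(11 + x))/x) = 12 + 4*((-77 - 7*x)/x) = 12 + 4*(-77 - 7*x)/x)
(-187156 - 179082/o(-617))/(279583 + 93801) = (-187156 - 179082/(-16 - 308/(-617)))/(279583 + 93801) = (-187156 - 179082/(-16 - 308*(-1/617)))/373384 = (-187156 - 179082/(-16 + 308/617))*(1/373384) = (-187156 - 179082/(-9564/617))*(1/373384) = (-187156 - 179082*(-617/9564))*(1/373384) = (-187156 + 18415599/1594)*(1/373384) = -279911065/1594*1/373384 = -279911065/595174096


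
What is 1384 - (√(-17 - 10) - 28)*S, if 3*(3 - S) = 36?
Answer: 1132 + 27*I*√3 ≈ 1132.0 + 46.765*I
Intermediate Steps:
S = -9 (S = 3 - ⅓*36 = 3 - 12 = -9)
1384 - (√(-17 - 10) - 28)*S = 1384 - (√(-17 - 10) - 28)*(-9) = 1384 - (√(-27) - 28)*(-9) = 1384 - (3*I*√3 - 28)*(-9) = 1384 - (-28 + 3*I*√3)*(-9) = 1384 - (252 - 27*I*√3) = 1384 + (-252 + 27*I*√3) = 1132 + 27*I*√3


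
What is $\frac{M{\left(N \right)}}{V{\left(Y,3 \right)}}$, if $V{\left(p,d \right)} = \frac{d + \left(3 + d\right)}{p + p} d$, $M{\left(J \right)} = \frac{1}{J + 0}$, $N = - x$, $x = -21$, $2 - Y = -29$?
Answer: $\frac{62}{567} \approx 0.10935$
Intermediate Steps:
$Y = 31$ ($Y = 2 - -29 = 2 + 29 = 31$)
$N = 21$ ($N = \left(-1\right) \left(-21\right) = 21$)
$M{\left(J \right)} = \frac{1}{J}$
$V{\left(p,d \right)} = \frac{d \left(3 + 2 d\right)}{2 p}$ ($V{\left(p,d \right)} = \frac{3 + 2 d}{2 p} d = \frac{d \left(3 + 2 d\right)}{2 p}$)
$\frac{M{\left(N \right)}}{V{\left(Y,3 \right)}} = \frac{1}{21 \cdot \frac{1}{2} \cdot 3 \cdot \frac{1}{31} \left(3 + 2 \cdot 3\right)} = \frac{1}{21 \cdot \frac{1}{2} \cdot 3 \cdot \frac{1}{31} \left(3 + 6\right)} = \frac{1}{21 \cdot \frac{1}{2} \cdot 3 \cdot \frac{1}{31} \cdot 9} = \frac{1}{21 \cdot \frac{27}{62}} = \frac{1}{21} \cdot \frac{62}{27} = \frac{62}{567}$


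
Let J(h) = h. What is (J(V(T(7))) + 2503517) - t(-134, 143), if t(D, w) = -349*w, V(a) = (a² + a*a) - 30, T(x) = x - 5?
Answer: 2553402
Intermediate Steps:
T(x) = -5 + x
V(a) = -30 + 2*a² (V(a) = (a² + a²) - 30 = 2*a² - 30 = -30 + 2*a²)
(J(V(T(7))) + 2503517) - t(-134, 143) = ((-30 + 2*(-5 + 7)²) + 2503517) - (-349)*143 = ((-30 + 2*2²) + 2503517) - 1*(-49907) = ((-30 + 2*4) + 2503517) + 49907 = ((-30 + 8) + 2503517) + 49907 = (-22 + 2503517) + 49907 = 2503495 + 49907 = 2553402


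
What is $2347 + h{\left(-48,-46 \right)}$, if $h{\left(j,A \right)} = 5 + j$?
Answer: $2304$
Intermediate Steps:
$2347 + h{\left(-48,-46 \right)} = 2347 + \left(5 - 48\right) = 2347 - 43 = 2304$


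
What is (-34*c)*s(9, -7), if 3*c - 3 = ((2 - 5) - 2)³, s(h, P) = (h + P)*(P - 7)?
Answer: -116144/3 ≈ -38715.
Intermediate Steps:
s(h, P) = (-7 + P)*(P + h) (s(h, P) = (P + h)*(-7 + P) = (-7 + P)*(P + h))
c = -122/3 (c = 1 + ((2 - 5) - 2)³/3 = 1 + (-3 - 2)³/3 = 1 + (⅓)*(-5)³ = 1 + (⅓)*(-125) = 1 - 125/3 = -122/3 ≈ -40.667)
(-34*c)*s(9, -7) = (-34*(-122/3))*((-7)² - 7*(-7) - 7*9 - 7*9) = 4148*(49 + 49 - 63 - 63)/3 = (4148/3)*(-28) = -116144/3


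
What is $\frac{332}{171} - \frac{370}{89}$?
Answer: $- \frac{33722}{15219} \approx -2.2158$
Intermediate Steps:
$\frac{332}{171} - \frac{370}{89} = - \frac{33722}{15219}$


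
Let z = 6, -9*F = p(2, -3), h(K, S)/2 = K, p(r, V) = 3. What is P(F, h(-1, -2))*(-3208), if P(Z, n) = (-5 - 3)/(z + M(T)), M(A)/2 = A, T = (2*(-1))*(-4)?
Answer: 12832/11 ≈ 1166.5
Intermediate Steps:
h(K, S) = 2*K
F = -⅓ (F = -⅑*3 = -⅓ ≈ -0.33333)
T = 8 (T = -2*(-4) = 8)
M(A) = 2*A
P(Z, n) = -4/11 (P(Z, n) = (-5 - 3)/(6 + 2*8) = -8/(6 + 16) = -8/22 = -8*1/22 = -4/11)
P(F, h(-1, -2))*(-3208) = -4/11*(-3208) = 12832/11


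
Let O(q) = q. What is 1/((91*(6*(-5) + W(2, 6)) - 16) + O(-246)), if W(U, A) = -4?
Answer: -1/3356 ≈ -0.00029797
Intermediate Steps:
1/((91*(6*(-5) + W(2, 6)) - 16) + O(-246)) = 1/((91*(6*(-5) - 4) - 16) - 246) = 1/((91*(-30 - 4) - 16) - 246) = 1/((91*(-34) - 16) - 246) = 1/((-3094 - 16) - 246) = 1/(-3110 - 246) = 1/(-3356) = -1/3356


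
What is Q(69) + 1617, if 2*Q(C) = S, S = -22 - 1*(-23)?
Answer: 3235/2 ≈ 1617.5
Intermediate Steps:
S = 1 (S = -22 + 23 = 1)
Q(C) = 1/2 (Q(C) = (1/2)*1 = 1/2)
Q(69) + 1617 = 1/2 + 1617 = 3235/2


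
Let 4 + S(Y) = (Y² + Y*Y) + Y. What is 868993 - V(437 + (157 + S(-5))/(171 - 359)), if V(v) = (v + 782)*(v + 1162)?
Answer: -9518326661/8836 ≈ -1.0772e+6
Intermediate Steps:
S(Y) = -4 + Y + 2*Y² (S(Y) = -4 + ((Y² + Y*Y) + Y) = -4 + ((Y² + Y²) + Y) = -4 + (2*Y² + Y) = -4 + (Y + 2*Y²) = -4 + Y + 2*Y²)
V(v) = (782 + v)*(1162 + v)
868993 - V(437 + (157 + S(-5))/(171 - 359)) = 868993 - (908684 + (437 + (157 + (-4 - 5 + 2*(-5)²))/(171 - 359))² + 1944*(437 + (157 + (-4 - 5 + 2*(-5)²))/(171 - 359))) = 868993 - (908684 + (437 + (157 + (-4 - 5 + 2*25))/(-188))² + 1944*(437 + (157 + (-4 - 5 + 2*25))/(-188))) = 868993 - (908684 + (437 + (157 + (-4 - 5 + 50))*(-1/188))² + 1944*(437 + (157 + (-4 - 5 + 50))*(-1/188))) = 868993 - (908684 + (437 + (157 + 41)*(-1/188))² + 1944*(437 + (157 + 41)*(-1/188))) = 868993 - (908684 + (437 + 198*(-1/188))² + 1944*(437 + 198*(-1/188))) = 868993 - (908684 + (437 - 99/94)² + 1944*(437 - 99/94)) = 868993 - (908684 + (40979/94)² + 1944*(40979/94)) = 868993 - (908684 + 1679278441/8836 + 39831588/47) = 868993 - 1*17196748809/8836 = 868993 - 17196748809/8836 = -9518326661/8836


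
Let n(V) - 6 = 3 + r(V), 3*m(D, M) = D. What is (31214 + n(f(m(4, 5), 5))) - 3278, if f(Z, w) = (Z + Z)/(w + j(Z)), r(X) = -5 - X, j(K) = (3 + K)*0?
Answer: 419092/15 ≈ 27939.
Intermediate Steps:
j(K) = 0
m(D, M) = D/3
f(Z, w) = 2*Z/w (f(Z, w) = (Z + Z)/(w + 0) = (2*Z)/w = 2*Z/w)
n(V) = 4 - V (n(V) = 6 + (3 + (-5 - V)) = 6 + (-2 - V) = 4 - V)
(31214 + n(f(m(4, 5), 5))) - 3278 = (31214 + (4 - 2*(1/3)*4/5)) - 3278 = (31214 + (4 - 2*4/(3*5))) - 3278 = (31214 + (4 - 1*8/15)) - 3278 = (31214 + (4 - 8/15)) - 3278 = (31214 + 52/15) - 3278 = 468262/15 - 3278 = 419092/15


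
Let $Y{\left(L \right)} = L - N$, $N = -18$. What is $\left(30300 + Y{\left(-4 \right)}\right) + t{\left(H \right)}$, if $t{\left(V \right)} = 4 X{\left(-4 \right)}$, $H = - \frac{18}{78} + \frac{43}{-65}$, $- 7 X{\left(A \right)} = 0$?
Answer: $30314$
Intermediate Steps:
$X{\left(A \right)} = 0$ ($X{\left(A \right)} = \left(- \frac{1}{7}\right) 0 = 0$)
$Y{\left(L \right)} = 18 + L$ ($Y{\left(L \right)} = L - -18 = L + 18 = 18 + L$)
$H = - \frac{58}{65}$ ($H = \left(-18\right) \frac{1}{78} + 43 \left(- \frac{1}{65}\right) = - \frac{3}{13} - \frac{43}{65} = - \frac{58}{65} \approx -0.89231$)
$t{\left(V \right)} = 0$ ($t{\left(V \right)} = 4 \cdot 0 = 0$)
$\left(30300 + Y{\left(-4 \right)}\right) + t{\left(H \right)} = \left(30300 + \left(18 - 4\right)\right) + 0 = \left(30300 + 14\right) + 0 = 30314 + 0 = 30314$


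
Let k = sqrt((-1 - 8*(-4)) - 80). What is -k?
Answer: -7*I ≈ -7.0*I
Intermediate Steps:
k = 7*I (k = sqrt((-1 + 32) - 80) = sqrt(31 - 80) = sqrt(-49) = 7*I ≈ 7.0*I)
-k = -7*I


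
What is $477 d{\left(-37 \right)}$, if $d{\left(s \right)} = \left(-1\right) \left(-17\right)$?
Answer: $8109$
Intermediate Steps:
$d{\left(s \right)} = 17$
$477 d{\left(-37 \right)} = 477 \cdot 17 = 8109$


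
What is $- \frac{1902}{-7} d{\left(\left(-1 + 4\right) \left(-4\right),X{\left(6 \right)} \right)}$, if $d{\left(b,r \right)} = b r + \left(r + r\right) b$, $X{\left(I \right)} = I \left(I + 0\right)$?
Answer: $- \frac{2464992}{7} \approx -3.5214 \cdot 10^{5}$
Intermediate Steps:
$X{\left(I \right)} = I^{2}$ ($X{\left(I \right)} = I I = I^{2}$)
$d{\left(b,r \right)} = 3 b r$ ($d{\left(b,r \right)} = b r + 2 r b = b r + 2 b r = 3 b r$)
$- \frac{1902}{-7} d{\left(\left(-1 + 4\right) \left(-4\right),X{\left(6 \right)} \right)} = - \frac{1902}{-7} \cdot 3 \left(-1 + 4\right) \left(-4\right) 6^{2} = \left(-1902\right) \left(- \frac{1}{7}\right) 3 \cdot 3 \left(-4\right) 36 = \frac{1902 \cdot 3 \left(-12\right) 36}{7} = \frac{1902}{7} \left(-1296\right) = - \frac{2464992}{7}$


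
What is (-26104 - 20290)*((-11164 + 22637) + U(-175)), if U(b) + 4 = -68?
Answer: -528937994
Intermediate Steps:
U(b) = -72 (U(b) = -4 - 68 = -72)
(-26104 - 20290)*((-11164 + 22637) + U(-175)) = (-26104 - 20290)*((-11164 + 22637) - 72) = -46394*(11473 - 72) = -46394*11401 = -528937994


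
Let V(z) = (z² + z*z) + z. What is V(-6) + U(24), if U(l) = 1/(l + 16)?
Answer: 2641/40 ≈ 66.025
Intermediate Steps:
U(l) = 1/(16 + l)
V(z) = z + 2*z² (V(z) = (z² + z²) + z = 2*z² + z = z + 2*z²)
V(-6) + U(24) = -6*(1 + 2*(-6)) + 1/(16 + 24) = -6*(1 - 12) + 1/40 = -6*(-11) + 1/40 = 66 + 1/40 = 2641/40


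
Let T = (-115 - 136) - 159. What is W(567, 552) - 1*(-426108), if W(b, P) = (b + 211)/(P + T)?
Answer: 30254057/71 ≈ 4.2611e+5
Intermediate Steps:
T = -410 (T = -251 - 159 = -410)
W(b, P) = (211 + b)/(-410 + P) (W(b, P) = (b + 211)/(P - 410) = (211 + b)/(-410 + P))
W(567, 552) - 1*(-426108) = (211 + 567)/(-410 + 552) - 1*(-426108) = 778/142 + 426108 = (1/142)*778 + 426108 = 389/71 + 426108 = 30254057/71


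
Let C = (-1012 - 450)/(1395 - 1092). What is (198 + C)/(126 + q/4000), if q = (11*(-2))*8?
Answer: 14633000/9541167 ≈ 1.5337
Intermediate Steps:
q = -176 (q = -22*8 = -176)
C = -1462/303 ≈ -4.8251
(198 + C)/(126 + q/4000) = (198 - 1462/303)/(126 - 176/4000) = 58532/(303*(126 - 176*1/4000)) = 58532/(303*(126 - 11/250)) = 58532/(303*(31489/250)) = (58532/303)*(250/31489) = 14633000/9541167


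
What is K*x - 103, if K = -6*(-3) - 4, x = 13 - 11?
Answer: -75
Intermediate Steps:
x = 2
K = 14 (K = 18 - 4 = 14)
K*x - 103 = 14*2 - 103 = 28 - 103 = -75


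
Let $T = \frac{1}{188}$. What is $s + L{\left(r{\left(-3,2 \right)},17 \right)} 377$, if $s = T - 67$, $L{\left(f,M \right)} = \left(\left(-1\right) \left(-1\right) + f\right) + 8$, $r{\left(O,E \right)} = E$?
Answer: $\frac{767041}{188} \approx 4080.0$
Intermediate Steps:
$T = \frac{1}{188} \approx 0.0053191$
$L{\left(f,M \right)} = 9 + f$ ($L{\left(f,M \right)} = \left(1 + f\right) + 8 = 9 + f$)
$s = - \frac{12595}{188}$ ($s = \frac{1}{188} - 67 = - \frac{12595}{188} \approx -66.995$)
$s + L{\left(r{\left(-3,2 \right)},17 \right)} 377 = - \frac{12595}{188} + \left(9 + 2\right) 377 = - \frac{12595}{188} + 11 \cdot 377 = - \frac{12595}{188} + 4147 = \frac{767041}{188}$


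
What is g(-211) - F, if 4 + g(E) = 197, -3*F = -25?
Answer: 554/3 ≈ 184.67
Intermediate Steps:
F = 25/3 (F = -⅓*(-25) = 25/3 ≈ 8.3333)
g(E) = 193 (g(E) = -4 + 197 = 193)
g(-211) - F = 193 - 1*25/3 = 193 - 25/3 = 554/3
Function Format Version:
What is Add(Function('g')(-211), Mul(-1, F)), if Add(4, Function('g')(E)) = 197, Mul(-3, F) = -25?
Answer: Rational(554, 3) ≈ 184.67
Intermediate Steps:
F = Rational(25, 3) (F = Mul(Rational(-1, 3), -25) = Rational(25, 3) ≈ 8.3333)
Function('g')(E) = 193 (Function('g')(E) = Add(-4, 197) = 193)
Add(Function('g')(-211), Mul(-1, F)) = Add(193, Mul(-1, Rational(25, 3))) = Add(193, Rational(-25, 3)) = Rational(554, 3)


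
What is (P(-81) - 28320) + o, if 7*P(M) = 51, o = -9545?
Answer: -265004/7 ≈ -37858.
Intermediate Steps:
P(M) = 51/7 (P(M) = (⅐)*51 = 51/7)
(P(-81) - 28320) + o = (51/7 - 28320) - 9545 = -198189/7 - 9545 = -265004/7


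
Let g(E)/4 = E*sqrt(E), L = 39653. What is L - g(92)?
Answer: 39653 - 736*sqrt(23) ≈ 36123.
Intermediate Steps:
g(E) = 4*E**(3/2) (g(E) = 4*(E*sqrt(E)) = 4*E**(3/2))
L - g(92) = 39653 - 4*92**(3/2) = 39653 - 4*184*sqrt(23) = 39653 - 736*sqrt(23)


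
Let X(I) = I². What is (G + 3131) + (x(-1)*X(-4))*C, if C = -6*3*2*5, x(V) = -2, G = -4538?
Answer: 4353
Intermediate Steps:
C = -180 (C = -36*5 = -6*30 = -180)
(G + 3131) + (x(-1)*X(-4))*C = (-4538 + 3131) - 2*(-4)²*(-180) = -1407 - 2*16*(-180) = -1407 - 32*(-180) = -1407 + 5760 = 4353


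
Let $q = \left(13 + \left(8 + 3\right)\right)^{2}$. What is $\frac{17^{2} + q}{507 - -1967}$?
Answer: $\frac{865}{2474} \approx 0.34964$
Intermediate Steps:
$q = 576$ ($q = \left(13 + 11\right)^{2} = 24^{2} = 576$)
$\frac{17^{2} + q}{507 - -1967} = \frac{17^{2} + 576}{507 - -1967} = \frac{289 + 576}{507 + 1967} = \frac{865}{2474}$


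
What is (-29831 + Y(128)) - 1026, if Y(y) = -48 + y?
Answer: -30777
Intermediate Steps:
(-29831 + Y(128)) - 1026 = (-29831 + (-48 + 128)) - 1026 = (-29831 + 80) - 1026 = -29751 - 1026 = -30777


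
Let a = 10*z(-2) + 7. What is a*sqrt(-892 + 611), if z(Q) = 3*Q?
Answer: -53*I*sqrt(281) ≈ -888.44*I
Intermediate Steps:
a = -53 (a = 10*(3*(-2)) + 7 = 10*(-6) + 7 = -60 + 7 = -53)
a*sqrt(-892 + 611) = -53*sqrt(-892 + 611) = -53*I*sqrt(281)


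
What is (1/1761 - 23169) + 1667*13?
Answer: -2637977/1761 ≈ -1498.0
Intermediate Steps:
(1/1761 - 23169) + 1667*13 = (1/1761 - 23169) + 21671 = -40800608/1761 + 21671 = -2637977/1761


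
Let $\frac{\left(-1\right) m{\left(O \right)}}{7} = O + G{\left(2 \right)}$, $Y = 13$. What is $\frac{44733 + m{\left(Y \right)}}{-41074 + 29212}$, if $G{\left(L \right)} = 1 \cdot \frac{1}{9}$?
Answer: $- \frac{401771}{106758} \approx -3.7634$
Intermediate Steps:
$G{\left(L \right)} = \frac{1}{9}$ ($G{\left(L \right)} = 1 \cdot \frac{1}{9} = \frac{1}{9}$)
$m{\left(O \right)} = - \frac{7}{9} - 7 O$ ($m{\left(O \right)} = - 7 \left(O + \frac{1}{9}\right) = - 7 \left(\frac{1}{9} + O\right) = - \frac{7}{9} - 7 O$)
$\frac{44733 + m{\left(Y \right)}}{-41074 + 29212} = \frac{44733 - \frac{826}{9}}{-41074 + 29212} = \frac{44733 - \frac{826}{9}}{-11862} = \left(44733 - \frac{826}{9}\right) \left(- \frac{1}{11862}\right) = \frac{401771}{9} \left(- \frac{1}{11862}\right) = - \frac{401771}{106758}$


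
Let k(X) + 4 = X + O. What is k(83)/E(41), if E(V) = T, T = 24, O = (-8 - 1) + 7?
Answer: 77/24 ≈ 3.2083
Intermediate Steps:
O = -2 (O = -9 + 7 = -2)
k(X) = -6 + X (k(X) = -4 + (X - 2) = -4 + (-2 + X) = -6 + X)
E(V) = 24
k(83)/E(41) = (-6 + 83)/24 = 77*(1/24) = 77/24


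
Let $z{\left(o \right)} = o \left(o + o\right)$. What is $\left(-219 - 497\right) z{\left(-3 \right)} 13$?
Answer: $-167544$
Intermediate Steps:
$z{\left(o \right)} = 2 o^{2}$ ($z{\left(o \right)} = o 2 o = 2 o^{2}$)
$\left(-219 - 497\right) z{\left(-3 \right)} 13 = \left(-219 - 497\right) 2 \left(-3\right)^{2} \cdot 13 = - 716 \cdot 2 \cdot 9 \cdot 13 = - 716 \cdot 18 \cdot 13 = \left(-716\right) 234 = -167544$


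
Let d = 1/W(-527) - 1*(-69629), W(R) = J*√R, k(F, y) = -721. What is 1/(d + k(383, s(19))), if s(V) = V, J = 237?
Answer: 2039750049204/140555096390549233 + 237*I*√527/140555096390549233 ≈ 1.4512e-5 + 3.8709e-14*I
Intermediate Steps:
W(R) = 237*√R
d = 69629 - I*√527/124899 (d = 1/(237*√(-527)) - 1*(-69629) = 1/(237*(I*√527)) + 69629 = 1/(237*I*√527) + 69629 = -I*√527/124899 + 69629 = 69629 - I*√527/124899 ≈ 69629.0 - 0.0001838*I)
1/(d + k(383, s(19))) = 1/((69629 - I*√527/124899) - 721) = 1/(68908 - I*√527/124899)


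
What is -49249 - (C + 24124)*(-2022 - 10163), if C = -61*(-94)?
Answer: 363770481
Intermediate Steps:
C = 5734
-49249 - (C + 24124)*(-2022 - 10163) = -49249 - (5734 + 24124)*(-2022 - 10163) = -49249 - 29858*(-12185) = -49249 - 1*(-363819730) = -49249 + 363819730 = 363770481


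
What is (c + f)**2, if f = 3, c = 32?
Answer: 1225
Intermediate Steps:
(c + f)**2 = (32 + 3)**2 = 35**2 = 1225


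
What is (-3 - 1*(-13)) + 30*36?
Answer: 1090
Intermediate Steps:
(-3 - 1*(-13)) + 30*36 = (-3 + 13) + 1080 = 10 + 1080 = 1090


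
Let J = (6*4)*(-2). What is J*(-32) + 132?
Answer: 1668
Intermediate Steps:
J = -48 (J = 24*(-2) = -48)
J*(-32) + 132 = -48*(-32) + 132 = 1536 + 132 = 1668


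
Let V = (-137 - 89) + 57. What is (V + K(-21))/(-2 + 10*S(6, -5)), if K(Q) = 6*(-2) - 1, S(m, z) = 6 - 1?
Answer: -91/24 ≈ -3.7917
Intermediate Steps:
S(m, z) = 5
K(Q) = -13 (K(Q) = -12 - 1 = -13)
V = -169 (V = -226 + 57 = -169)
(V + K(-21))/(-2 + 10*S(6, -5)) = (-169 - 13)/(-2 + 10*5) = -182/(-2 + 50) = -182/48 = -182*1/48 = -91/24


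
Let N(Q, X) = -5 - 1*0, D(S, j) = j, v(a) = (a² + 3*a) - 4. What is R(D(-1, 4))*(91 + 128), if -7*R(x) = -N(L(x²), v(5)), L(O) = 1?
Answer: -1095/7 ≈ -156.43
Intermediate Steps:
v(a) = -4 + a² + 3*a
N(Q, X) = -5 (N(Q, X) = -5 + 0 = -5)
R(x) = -5/7 (R(x) = -(-1)*(-5)/7 = -⅐*5 = -5/7)
R(D(-1, 4))*(91 + 128) = -5*(91 + 128)/7 = -5/7*219 = -1095/7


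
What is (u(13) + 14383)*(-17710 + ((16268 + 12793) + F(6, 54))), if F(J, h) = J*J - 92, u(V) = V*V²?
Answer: 187271100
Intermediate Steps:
u(V) = V³
F(J, h) = -92 + J² (F(J, h) = J² - 92 = -92 + J²)
(u(13) + 14383)*(-17710 + ((16268 + 12793) + F(6, 54))) = (13³ + 14383)*(-17710 + ((16268 + 12793) + (-92 + 6²))) = (2197 + 14383)*(-17710 + (29061 + (-92 + 36))) = 16580*(-17710 + (29061 - 56)) = 16580*(-17710 + 29005) = 16580*11295 = 187271100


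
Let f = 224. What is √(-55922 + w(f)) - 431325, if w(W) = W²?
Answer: -431325 + 13*I*√34 ≈ -4.3133e+5 + 75.802*I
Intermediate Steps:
√(-55922 + w(f)) - 431325 = √(-55922 + 224²) - 431325 = √(-55922 + 50176) - 431325 = √(-5746) - 431325 = 13*I*√34 - 431325 = -431325 + 13*I*√34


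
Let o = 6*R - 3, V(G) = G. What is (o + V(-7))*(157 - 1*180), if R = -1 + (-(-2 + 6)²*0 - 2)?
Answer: 644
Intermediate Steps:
R = -3 (R = -1 + (-4²*0 - 2) = -1 + (-16*0 - 2) = -1 + (-1*0 - 2) = -1 + (0 - 2) = -1 - 2 = -3)
o = -21 (o = 6*(-3) - 3 = -18 - 3 = -21)
(o + V(-7))*(157 - 1*180) = (-21 - 7)*(157 - 1*180) = -28*(157 - 180) = -28*(-23) = 644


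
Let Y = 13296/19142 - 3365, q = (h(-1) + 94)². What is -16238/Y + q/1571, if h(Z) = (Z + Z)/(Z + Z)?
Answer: 534758130933/50585833957 ≈ 10.571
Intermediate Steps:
h(Z) = 1 (h(Z) = (2*Z)/((2*Z)) = (2*Z)*(1/(2*Z)) = 1)
q = 9025 (q = (1 + 94)² = 95² = 9025)
Y = -32199767/9571 (Y = 13296*(1/19142) - 3365 = 6648/9571 - 3365 = -32199767/9571 ≈ -3364.3)
-16238/Y + q/1571 = -16238/(-32199767/9571) + 9025/1571 = -16238*(-9571/32199767) + 9025*(1/1571) = 155413898/32199767 + 9025/1571 = 534758130933/50585833957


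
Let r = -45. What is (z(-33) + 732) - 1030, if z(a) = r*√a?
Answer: -298 - 45*I*√33 ≈ -298.0 - 258.51*I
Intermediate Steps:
z(a) = -45*√a
(z(-33) + 732) - 1030 = (-45*I*√33 + 732) - 1030 = (732 - 45*I*√33) - 1030 = -298 - 45*I*√33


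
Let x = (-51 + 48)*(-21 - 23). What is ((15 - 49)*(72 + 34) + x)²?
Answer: 12054784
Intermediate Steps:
x = 132 (x = -3*(-44) = 132)
((15 - 49)*(72 + 34) + x)² = ((15 - 49)*(72 + 34) + 132)² = (-34*106 + 132)² = (-3604 + 132)² = (-3472)² = 12054784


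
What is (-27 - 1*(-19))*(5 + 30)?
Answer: -280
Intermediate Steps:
(-27 - 1*(-19))*(5 + 30) = (-27 + 19)*35 = -8*35 = -280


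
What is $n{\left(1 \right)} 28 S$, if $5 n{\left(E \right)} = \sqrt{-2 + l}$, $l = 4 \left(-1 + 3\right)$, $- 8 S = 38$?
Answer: $- \frac{133 \sqrt{6}}{5} \approx -65.156$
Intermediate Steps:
$S = - \frac{19}{4}$ ($S = \left(- \frac{1}{8}\right) 38 = - \frac{19}{4} \approx -4.75$)
$l = 8$ ($l = 4 \cdot 2 = 8$)
$n{\left(E \right)} = \frac{\sqrt{6}}{5}$ ($n{\left(E \right)} = \frac{\sqrt{-2 + 8}}{5} = \frac{\sqrt{6}}{5}$)
$n{\left(1 \right)} 28 S = \frac{\sqrt{6}}{5} \cdot 28 \left(- \frac{19}{4}\right) = \frac{28 \sqrt{6}}{5} \left(- \frac{19}{4}\right) = - \frac{133 \sqrt{6}}{5}$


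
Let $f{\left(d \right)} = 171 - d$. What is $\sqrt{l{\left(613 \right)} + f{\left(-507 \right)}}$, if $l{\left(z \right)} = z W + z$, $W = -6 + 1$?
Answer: $i \sqrt{1774} \approx 42.119 i$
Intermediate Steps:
$W = -5$
$l{\left(z \right)} = - 4 z$ ($l{\left(z \right)} = z \left(-5\right) + z = - 5 z + z = - 4 z$)
$\sqrt{l{\left(613 \right)} + f{\left(-507 \right)}} = \sqrt{\left(-4\right) 613 + \left(171 - -507\right)} = \sqrt{-2452 + \left(171 + 507\right)} = \sqrt{-2452 + 678} = \sqrt{-1774} = i \sqrt{1774}$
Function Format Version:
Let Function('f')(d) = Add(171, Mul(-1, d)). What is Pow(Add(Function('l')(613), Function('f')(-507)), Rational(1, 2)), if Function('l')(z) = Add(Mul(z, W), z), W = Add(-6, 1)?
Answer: Mul(I, Pow(1774, Rational(1, 2))) ≈ Mul(42.119, I)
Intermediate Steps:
W = -5
Function('l')(z) = Mul(-4, z) (Function('l')(z) = Add(Mul(z, -5), z) = Add(Mul(-5, z), z) = Mul(-4, z))
Pow(Add(Function('l')(613), Function('f')(-507)), Rational(1, 2)) = Pow(Add(Mul(-4, 613), Add(171, Mul(-1, -507))), Rational(1, 2)) = Pow(Add(-2452, Add(171, 507)), Rational(1, 2)) = Pow(Add(-2452, 678), Rational(1, 2)) = Pow(-1774, Rational(1, 2)) = Mul(I, Pow(1774, Rational(1, 2)))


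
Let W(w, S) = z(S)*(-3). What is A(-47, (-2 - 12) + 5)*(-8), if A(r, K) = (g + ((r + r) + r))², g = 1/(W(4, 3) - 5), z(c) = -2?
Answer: -156800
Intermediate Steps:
W(w, S) = 6 (W(w, S) = -2*(-3) = 6)
g = 1 (g = 1/(6 - 5) = 1/1 = 1)
A(r, K) = (1 + 3*r)² (A(r, K) = (1 + ((r + r) + r))² = (1 + (2*r + r))² = (1 + 3*r)²)
A(-47, (-2 - 12) + 5)*(-8) = (1 + 3*(-47))²*(-8) = (1 - 141)²*(-8) = (-140)²*(-8) = 19600*(-8) = -156800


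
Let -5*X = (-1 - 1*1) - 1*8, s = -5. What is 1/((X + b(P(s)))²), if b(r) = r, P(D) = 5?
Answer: 1/49 ≈ 0.020408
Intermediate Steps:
X = 2 (X = -((-1 - 1*1) - 1*8)/5 = -((-1 - 1) - 8)/5 = -(-2 - 8)/5 = -⅕*(-10) = 2)
1/((X + b(P(s)))²) = 1/((2 + 5)²) = 1/(7²) = 1/49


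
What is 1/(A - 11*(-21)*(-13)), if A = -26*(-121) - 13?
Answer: 1/130 ≈ 0.0076923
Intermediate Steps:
A = 3133 (A = 3146 - 13 = 3133)
1/(A - 11*(-21)*(-13)) = 1/(3133 - 11*(-21)*(-13)) = 1/(3133 + 231*(-13)) = 1/(3133 - 3003) = 1/130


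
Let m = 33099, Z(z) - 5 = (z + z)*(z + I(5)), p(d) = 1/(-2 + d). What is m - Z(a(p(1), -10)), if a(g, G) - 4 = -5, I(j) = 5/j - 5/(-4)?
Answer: 66193/2 ≈ 33097.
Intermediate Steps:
I(j) = 5/4 + 5/j (I(j) = 5/j - 5*(-1/4) = 5/j + 5/4 = 5/4 + 5/j)
a(g, G) = -1 (a(g, G) = 4 - 5 = -1)
Z(z) = 5 + 2*z*(9/4 + z) (Z(z) = 5 + (z + z)*(z + (5/4 + 5/5)) = 5 + (2*z)*(z + (5/4 + 5*(1/5))) = 5 + (2*z)*(z + (5/4 + 1)) = 5 + (2*z)*(z + 9/4) = 5 + (2*z)*(9/4 + z) = 5 + 2*z*(9/4 + z))
m - Z(a(p(1), -10)) = 33099 - (5 + 2*(-1)**2 + (9/2)*(-1)) = 33099 - (5 + 2*1 - 9/2) = 33099 - (5 + 2 - 9/2) = 33099 - 1*5/2 = 33099 - 5/2 = 66193/2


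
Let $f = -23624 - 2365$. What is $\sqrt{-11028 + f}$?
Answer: $9 i \sqrt{457} \approx 192.4 i$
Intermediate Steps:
$f = -25989$ ($f = -23624 - 2365 = -25989$)
$\sqrt{-11028 + f} = \sqrt{-11028 - 25989} = \sqrt{-37017} = 9 i \sqrt{457}$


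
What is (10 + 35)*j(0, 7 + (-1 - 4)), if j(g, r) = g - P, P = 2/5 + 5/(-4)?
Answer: 153/4 ≈ 38.250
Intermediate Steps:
P = -17/20 (P = 2*(⅕) + 5*(-¼) = ⅖ - 5/4 = -17/20 ≈ -0.85000)
j(g, r) = 17/20 + g (j(g, r) = g - 1*(-17/20) = g + 17/20 = 17/20 + g)
(10 + 35)*j(0, 7 + (-1 - 4)) = (10 + 35)*(17/20 + 0) = 45*(17/20) = 153/4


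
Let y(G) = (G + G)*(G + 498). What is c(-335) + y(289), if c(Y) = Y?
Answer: 454551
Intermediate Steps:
y(G) = 2*G*(498 + G) (y(G) = (2*G)*(498 + G) = 2*G*(498 + G))
c(-335) + y(289) = -335 + 2*289*(498 + 289) = -335 + 2*289*787 = -335 + 454886 = 454551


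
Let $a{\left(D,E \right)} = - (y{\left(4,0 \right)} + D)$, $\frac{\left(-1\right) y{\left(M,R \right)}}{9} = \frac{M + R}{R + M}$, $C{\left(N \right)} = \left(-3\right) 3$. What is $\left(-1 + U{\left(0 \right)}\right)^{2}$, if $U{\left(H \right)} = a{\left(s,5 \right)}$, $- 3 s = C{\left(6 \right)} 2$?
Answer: $4$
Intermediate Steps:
$C{\left(N \right)} = -9$
$y{\left(M,R \right)} = -9$ ($y{\left(M,R \right)} = - 9 \frac{M + R}{R + M} = - 9 \frac{M + R}{M + R} = \left(-9\right) 1 = -9$)
$s = 6$ ($s = - \frac{\left(-9\right) 2}{3} = \left(- \frac{1}{3}\right) \left(-18\right) = 6$)
$a{\left(D,E \right)} = 9 - D$ ($a{\left(D,E \right)} = - (-9 + D) = 9 - D$)
$U{\left(H \right)} = 3$ ($U{\left(H \right)} = 9 - 6 = 3$)
$\left(-1 + U{\left(0 \right)}\right)^{2} = \left(-1 + 3\right)^{2} = 2^{2} = 4$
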